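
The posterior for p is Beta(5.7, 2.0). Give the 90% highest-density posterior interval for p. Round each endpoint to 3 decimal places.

The posterior is unimodal and skewed, so the HPD interval has equal density at both endpoints and is the shortest 90% interval.
Solving f(0.519) = f(0.975) with F(0.975) − F(0.519) = 0.90 gives [0.519, 0.975].
For comparison, the equal-tailed interval is [0.462, 0.944]; the HPD is narrower and shifted toward the mode.

[0.519, 0.975]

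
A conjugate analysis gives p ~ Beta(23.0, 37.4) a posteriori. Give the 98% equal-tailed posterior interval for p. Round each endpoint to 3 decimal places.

Posterior: Beta(23.0, 37.4).
Equal-tailed 98% interval: the 0.01 and 0.99 quantiles of Beta(23.0, 37.4).
Posterior mean ≈ 0.381, SD ≈ 0.062; a Normal approximation gives roughly [0.237, 0.525].
Exact: F⁻¹(0.01) = 0.244; F⁻¹(0.99) = 0.529.

[0.244, 0.529]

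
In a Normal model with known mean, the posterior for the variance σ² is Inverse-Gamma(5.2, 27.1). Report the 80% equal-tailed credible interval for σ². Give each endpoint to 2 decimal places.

Inverse-Gamma(5.2, 27.1) quantiles: F⁻¹(0.1) and F⁻¹(0.9).
Equivalently, 1/σ² ~ Gamma(5.2, rate = 27.1); invert its 0.9 and 0.1 quantiles.
Posterior mean ≈ 6.45, SD ≈ 3.61; a Normal approximation gives roughly [1.83, 11.07].
Exact: lower = 3.28; upper = 10.53.

[3.28, 10.53]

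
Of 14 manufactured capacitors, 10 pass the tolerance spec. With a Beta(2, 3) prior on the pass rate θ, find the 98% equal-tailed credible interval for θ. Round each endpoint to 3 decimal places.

[0.369, 0.855]

Posterior: Beta(2+10, 3+4) = Beta(12, 7).
Equal-tailed 98% interval: the 0.01 and 0.99 quantiles of Beta(12, 7).
Posterior mean ≈ 0.632, SD ≈ 0.108; a Normal approximation gives roughly [0.381, 0.883].
Exact: F⁻¹(0.01) = 0.369; F⁻¹(0.99) = 0.855.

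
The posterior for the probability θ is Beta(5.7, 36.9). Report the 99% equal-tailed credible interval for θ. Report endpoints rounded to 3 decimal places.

Posterior: Beta(5.7, 36.9).
Equal-tailed 99% interval: the 0.005 and 0.995 quantiles of Beta(5.7, 36.9).
Posterior mean ≈ 0.134, SD ≈ 0.052; a Normal approximation gives roughly [0.001, 0.267].
Exact: F⁻¹(0.005) = 0.035; F⁻¹(0.995) = 0.295.

[0.035, 0.295]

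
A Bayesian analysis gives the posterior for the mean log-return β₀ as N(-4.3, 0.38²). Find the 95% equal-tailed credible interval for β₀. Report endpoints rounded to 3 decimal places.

The posterior is symmetric, so the 95% equal-tailed interval is β₀ = -4.3 ± z·0.38 with z = 1.960.
Half-width: 1.960 × 0.38 = 0.745.
-4.3 − 0.745 = -5.045; -4.3 + 0.745 = -3.555.

[-5.045, -3.555]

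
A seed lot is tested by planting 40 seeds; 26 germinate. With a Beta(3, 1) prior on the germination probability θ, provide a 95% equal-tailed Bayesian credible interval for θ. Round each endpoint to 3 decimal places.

[0.515, 0.790]

Posterior: Beta(3+26, 1+14) = Beta(29, 15).
Equal-tailed 95% interval: the 0.025 and 0.975 quantiles of Beta(29, 15).
Posterior mean ≈ 0.659, SD ≈ 0.071; a Normal approximation gives roughly [0.521, 0.798].
Exact: F⁻¹(0.025) = 0.515; F⁻¹(0.975) = 0.790.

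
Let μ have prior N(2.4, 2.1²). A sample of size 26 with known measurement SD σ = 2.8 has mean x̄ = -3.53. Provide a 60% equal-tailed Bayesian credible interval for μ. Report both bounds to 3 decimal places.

Posterior precision = 1/2.1² + 26/2.8² = 0.2268 + 3.3163 = 3.5431, so posterior SD = 0.5313.
Posterior mean = (2.4/2.1² + 26·-3.53/2.8²) / 3.5431 = -3.1505.
Interval: -3.1505 ± 0.842 × 0.5313 → [-3.598, -2.703].

[-3.598, -2.703]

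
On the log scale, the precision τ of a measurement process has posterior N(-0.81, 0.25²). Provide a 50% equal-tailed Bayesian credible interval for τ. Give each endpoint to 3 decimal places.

On the log scale the 50% interval is -0.81 ± 0.674 × 0.25 = [-0.9786, -0.6414].
Exponentiate: [e^-0.9786, e^-0.6414] = [0.376, 0.527].

[0.376, 0.527]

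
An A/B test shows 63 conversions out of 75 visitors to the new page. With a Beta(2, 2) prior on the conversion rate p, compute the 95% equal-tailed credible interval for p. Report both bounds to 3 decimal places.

Posterior: Beta(2+63, 2+12) = Beta(65, 14).
Equal-tailed 95% interval: the 0.025 and 0.975 quantiles of Beta(65, 14).
Posterior mean ≈ 0.823, SD ≈ 0.043; a Normal approximation gives roughly [0.739, 0.906].
Exact: F⁻¹(0.025) = 0.732; F⁻¹(0.975) = 0.898.

[0.732, 0.898]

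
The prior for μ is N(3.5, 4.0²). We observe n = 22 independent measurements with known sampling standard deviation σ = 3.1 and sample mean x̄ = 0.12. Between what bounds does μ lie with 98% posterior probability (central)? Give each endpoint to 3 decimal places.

Posterior precision = 1/4.0² + 22/3.1² = 0.0625 + 2.2893 = 2.3518, so posterior SD = 0.6521.
Posterior mean = (3.5/4.0² + 22·0.12/3.1²) / 2.3518 = 0.2098.
Interval: 0.2098 ± 2.326 × 0.6521 → [-1.307, 1.727].

[-1.307, 1.727]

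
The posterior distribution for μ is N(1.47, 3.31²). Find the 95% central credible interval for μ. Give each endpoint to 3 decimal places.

The posterior is symmetric, so the 95% equal-tailed interval is μ = 1.47 ± z·3.31 with z = 1.960.
Half-width: 1.960 × 3.31 = 6.487.
1.47 − 6.487 = -5.017; 1.47 + 6.487 = 7.957.

[-5.017, 7.957]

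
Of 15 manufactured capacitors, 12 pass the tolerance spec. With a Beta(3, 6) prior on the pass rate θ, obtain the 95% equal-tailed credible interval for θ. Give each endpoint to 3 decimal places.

[0.427, 0.803]

Posterior: Beta(3+12, 6+3) = Beta(15, 9).
Equal-tailed 95% interval: the 0.025 and 0.975 quantiles of Beta(15, 9).
Posterior mean ≈ 0.625, SD ≈ 0.097; a Normal approximation gives roughly [0.435, 0.815].
Exact: F⁻¹(0.025) = 0.427; F⁻¹(0.975) = 0.803.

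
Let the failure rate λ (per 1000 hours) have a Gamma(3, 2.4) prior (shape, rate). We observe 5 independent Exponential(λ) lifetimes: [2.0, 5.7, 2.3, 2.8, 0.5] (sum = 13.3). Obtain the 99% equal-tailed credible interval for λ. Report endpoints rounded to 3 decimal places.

Posterior: Gamma(3+5, 2.4+13.3) = Gamma(8, 15.7) (shape, rate).
Equal-tailed 99% interval: Gamma(8, 15.7) quantiles at 0.005 and 0.995.
Posterior mean ≈ 0.510, SD ≈ 0.180; a Normal approximation gives roughly [0.046, 0.974].
Exact: lower = 0.164; upper = 1.091.

[0.164, 1.091]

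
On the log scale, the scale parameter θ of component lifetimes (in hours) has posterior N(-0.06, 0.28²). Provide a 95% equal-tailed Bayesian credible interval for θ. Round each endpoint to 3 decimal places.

[0.544, 1.630]

On the log scale the 95% interval is -0.06 ± 1.960 × 0.28 = [-0.6088, 0.4888].
Exponentiate: [e^-0.6088, e^0.4888] = [0.544, 1.630].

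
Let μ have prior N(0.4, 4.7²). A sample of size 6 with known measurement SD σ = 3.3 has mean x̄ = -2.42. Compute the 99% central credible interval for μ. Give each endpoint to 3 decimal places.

[-5.542, 1.130]

Posterior precision = 1/4.7² + 6/3.3² = 0.0453 + 0.5510 = 0.5962, so posterior SD = 1.2951.
Posterior mean = (0.4/4.7² + 6·-2.42/3.3²) / 0.5962 = -2.2059.
Interval: -2.2059 ± 2.576 × 1.2951 → [-5.542, 1.130].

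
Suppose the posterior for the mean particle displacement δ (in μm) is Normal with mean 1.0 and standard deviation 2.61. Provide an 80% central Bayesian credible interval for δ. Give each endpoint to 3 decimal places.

[-2.345, 4.345]

The posterior is symmetric, so the 80% equal-tailed interval is δ = 1.0 ± z·2.61 with z = 1.282.
Half-width: 1.282 × 2.61 = 3.345.
1.0 − 3.345 = -2.345; 1.0 + 3.345 = 4.345.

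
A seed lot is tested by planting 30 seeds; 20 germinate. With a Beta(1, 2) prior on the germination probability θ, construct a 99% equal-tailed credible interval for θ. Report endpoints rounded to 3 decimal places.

Posterior: Beta(1+20, 2+10) = Beta(21, 12).
Equal-tailed 99% interval: the 0.005 and 0.995 quantiles of Beta(21, 12).
Posterior mean ≈ 0.636, SD ≈ 0.082; a Normal approximation gives roughly [0.424, 0.849].
Exact: F⁻¹(0.005) = 0.415; F⁻¹(0.995) = 0.828.

[0.415, 0.828]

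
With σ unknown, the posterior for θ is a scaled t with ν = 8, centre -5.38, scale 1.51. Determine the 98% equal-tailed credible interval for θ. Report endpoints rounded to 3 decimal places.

[-9.754, -1.006]

The t_8 distribution is symmetric; the 98% interval is -5.38 ± t·1.51 with t_{0.99,8} = 2.896.
Half-width: 2.896 × 1.51 = 4.374.
-5.38 − 4.374 = -9.754; -5.38 + 4.374 = -1.006.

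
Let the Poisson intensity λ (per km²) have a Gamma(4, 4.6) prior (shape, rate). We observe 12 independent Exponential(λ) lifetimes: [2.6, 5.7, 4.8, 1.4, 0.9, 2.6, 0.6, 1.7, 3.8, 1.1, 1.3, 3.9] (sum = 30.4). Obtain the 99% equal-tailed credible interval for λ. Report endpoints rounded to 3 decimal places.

[0.216, 0.805]

Posterior: Gamma(4+12, 4.6+30.4) = Gamma(16, 35.0) (shape, rate).
Equal-tailed 99% interval: Gamma(16, 35.0) quantiles at 0.005 and 0.995.
Posterior mean ≈ 0.457, SD ≈ 0.114; a Normal approximation gives roughly [0.163, 0.752].
Exact: lower = 0.216; upper = 0.805.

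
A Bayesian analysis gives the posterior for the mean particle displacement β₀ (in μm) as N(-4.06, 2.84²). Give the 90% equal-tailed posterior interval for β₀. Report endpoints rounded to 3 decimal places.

The posterior is symmetric, so the 90% equal-tailed interval is β₀ = -4.06 ± z·2.84 with z = 1.645.
Half-width: 1.645 × 2.84 = 4.671.
-4.06 − 4.671 = -8.731; -4.06 + 4.671 = 0.611.

[-8.731, 0.611]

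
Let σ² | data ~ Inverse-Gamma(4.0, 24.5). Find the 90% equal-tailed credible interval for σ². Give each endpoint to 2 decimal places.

Inverse-Gamma(4.0, 24.5) quantiles: F⁻¹(0.05) and F⁻¹(0.95).
Equivalently, 1/σ² ~ Gamma(4.0, rate = 24.5); invert its 0.95 and 0.05 quantiles.
Posterior mean ≈ 8.17, SD ≈ 5.77; a Normal approximation gives roughly [-1.33, 17.67].
Exact: lower = 3.16; upper = 17.93.

[3.16, 17.93]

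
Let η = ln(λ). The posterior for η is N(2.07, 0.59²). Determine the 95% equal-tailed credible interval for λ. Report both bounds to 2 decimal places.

On the log scale the 95% interval is 2.07 ± 1.960 × 0.59 = [0.9136, 3.2264].
Exponentiate: [e^0.9136, e^3.2264] = [2.49, 25.19].

[2.49, 25.19]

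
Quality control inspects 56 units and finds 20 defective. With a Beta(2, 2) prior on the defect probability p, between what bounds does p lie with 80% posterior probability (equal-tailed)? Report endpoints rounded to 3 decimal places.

[0.288, 0.447]

Posterior: Beta(2+20, 2+36) = Beta(22, 38).
Equal-tailed 80% interval: the 0.1 and 0.9 quantiles of Beta(22, 38).
Posterior mean ≈ 0.367, SD ≈ 0.062; a Normal approximation gives roughly [0.288, 0.446].
Exact: F⁻¹(0.1) = 0.288; F⁻¹(0.9) = 0.447.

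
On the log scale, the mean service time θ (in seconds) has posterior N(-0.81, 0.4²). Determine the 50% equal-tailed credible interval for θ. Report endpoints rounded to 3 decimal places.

[0.340, 0.583]

On the log scale the 50% interval is -0.81 ± 0.674 × 0.4 = [-1.0798, -0.5402].
Exponentiate: [e^-1.0798, e^-0.5402] = [0.340, 0.583].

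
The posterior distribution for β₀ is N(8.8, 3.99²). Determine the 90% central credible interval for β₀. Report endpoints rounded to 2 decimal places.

The posterior is symmetric, so the 90% equal-tailed interval is β₀ = 8.8 ± z·3.99 with z = 1.645.
Half-width: 1.645 × 3.99 = 6.56.
8.8 − 6.56 = 2.24; 8.8 + 6.56 = 15.36.

[2.24, 15.36]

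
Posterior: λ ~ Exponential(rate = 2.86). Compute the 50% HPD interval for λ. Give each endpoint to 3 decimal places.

The exponential density is strictly decreasing on [0, ∞), so the HPD interval is anchored at 0: [0, q] with P(λ ≤ q) = 0.50.
q = −ln(1 − 0.50) / 2.86 = 0.6931 / 2.86 = 0.242.

[0.000, 0.242]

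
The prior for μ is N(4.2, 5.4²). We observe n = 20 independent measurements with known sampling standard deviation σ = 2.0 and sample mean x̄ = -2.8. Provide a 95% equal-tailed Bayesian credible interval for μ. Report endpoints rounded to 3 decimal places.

Posterior precision = 1/5.4² + 20/2.0² = 0.0343 + 5.0000 = 5.0343, so posterior SD = 0.4457.
Posterior mean = (4.2/5.4² + 20·-2.8/2.0²) / 5.0343 = -2.7523.
Interval: -2.7523 ± 1.960 × 0.4457 → [-3.626, -1.879].

[-3.626, -1.879]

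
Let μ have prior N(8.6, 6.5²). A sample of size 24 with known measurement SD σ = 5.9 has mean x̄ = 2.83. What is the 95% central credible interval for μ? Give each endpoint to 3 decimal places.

[0.701, 5.342]

Posterior precision = 1/6.5² + 24/5.9² = 0.0237 + 0.6895 = 0.7131, so posterior SD = 1.1842.
Posterior mean = (8.6/6.5² + 24·2.83/5.9²) / 0.7131 = 3.0215.
Interval: 3.0215 ± 1.960 × 1.1842 → [0.701, 5.342].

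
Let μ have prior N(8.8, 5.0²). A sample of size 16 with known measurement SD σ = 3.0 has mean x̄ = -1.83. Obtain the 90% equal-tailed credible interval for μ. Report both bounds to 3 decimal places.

[-2.816, -0.376]

Posterior precision = 1/5.0² + 16/3.0² = 0.0400 + 1.7778 = 1.8178, so posterior SD = 0.7417.
Posterior mean = (8.8/5.0² + 16·-1.83/3.0²) / 1.8178 = -1.5961.
Interval: -1.5961 ± 1.645 × 0.7417 → [-2.816, -0.376].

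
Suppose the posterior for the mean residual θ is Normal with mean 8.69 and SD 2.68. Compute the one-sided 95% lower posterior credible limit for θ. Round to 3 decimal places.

Need L with P(θ ≥ L) = 0.95: L = 8.69 − z_{0.05}·2.68.
z = 1.645; L = 8.69 − 1.645 × 2.68 = 4.282.

4.282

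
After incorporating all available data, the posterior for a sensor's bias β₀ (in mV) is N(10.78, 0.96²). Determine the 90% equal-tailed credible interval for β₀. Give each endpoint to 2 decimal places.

The posterior is symmetric, so the 90% equal-tailed interval is β₀ = 10.78 ± z·0.96 with z = 1.645.
Half-width: 1.645 × 0.96 = 1.58.
10.78 − 1.58 = 9.20; 10.78 + 1.58 = 12.36.

[9.20, 12.36]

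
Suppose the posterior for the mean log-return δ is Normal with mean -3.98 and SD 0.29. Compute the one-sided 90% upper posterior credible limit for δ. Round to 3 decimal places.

-3.608

Need U with P(δ ≤ U) = 0.90: U = -3.98 + z_{0.1}·0.29.
z = 1.282; U = -3.98 + 1.282 × 0.29 = -3.608.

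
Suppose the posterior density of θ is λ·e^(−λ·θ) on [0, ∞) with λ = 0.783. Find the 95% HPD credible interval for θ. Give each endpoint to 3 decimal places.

The exponential density is strictly decreasing on [0, ∞), so the HPD interval is anchored at 0: [0, q] with P(θ ≤ q) = 0.95.
q = −ln(1 − 0.95) / 0.783 = 2.9957 / 0.783 = 3.826.

[0.000, 3.826]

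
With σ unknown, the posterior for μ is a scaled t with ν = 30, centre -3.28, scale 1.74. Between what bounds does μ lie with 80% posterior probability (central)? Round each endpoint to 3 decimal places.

The t_30 distribution is symmetric; the 80% interval is -3.28 ± t·1.74 with t_{0.9,30} = 1.310.
Half-width: 1.310 × 1.74 = 2.280.
-3.28 − 2.280 = -5.560; -3.28 + 2.280 = -1.000.

[-5.560, -1.000]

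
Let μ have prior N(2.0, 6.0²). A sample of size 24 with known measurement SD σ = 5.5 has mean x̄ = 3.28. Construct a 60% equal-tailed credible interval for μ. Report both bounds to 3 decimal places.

[2.308, 4.165]

Posterior precision = 1/6.0² + 24/5.5² = 0.0278 + 0.7934 = 0.8212, so posterior SD = 1.1035.
Posterior mean = (2.0/6.0² + 24·3.28/5.5²) / 0.8212 = 3.2367.
Interval: 3.2367 ± 0.842 × 1.1035 → [2.308, 4.165].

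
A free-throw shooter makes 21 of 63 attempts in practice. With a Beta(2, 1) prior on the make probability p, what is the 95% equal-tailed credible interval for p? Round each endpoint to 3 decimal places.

Posterior: Beta(2+21, 1+42) = Beta(23, 43).
Equal-tailed 95% interval: the 0.025 and 0.975 quantiles of Beta(23, 43).
Posterior mean ≈ 0.348, SD ≈ 0.058; a Normal approximation gives roughly [0.234, 0.463].
Exact: F⁻¹(0.025) = 0.239; F⁻¹(0.975) = 0.466.

[0.239, 0.466]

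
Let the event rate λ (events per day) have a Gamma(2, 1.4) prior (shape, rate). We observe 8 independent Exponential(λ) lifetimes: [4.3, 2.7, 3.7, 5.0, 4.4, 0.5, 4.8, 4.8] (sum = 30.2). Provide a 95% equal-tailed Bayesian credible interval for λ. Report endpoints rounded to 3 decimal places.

Posterior: Gamma(2+8, 1.4+30.2) = Gamma(10, 31.6) (shape, rate).
Equal-tailed 95% interval: Gamma(10, 31.6) quantiles at 0.025 and 0.975.
Posterior mean ≈ 0.316, SD ≈ 0.100; a Normal approximation gives roughly [0.120, 0.513].
Exact: lower = 0.152; upper = 0.541.

[0.152, 0.541]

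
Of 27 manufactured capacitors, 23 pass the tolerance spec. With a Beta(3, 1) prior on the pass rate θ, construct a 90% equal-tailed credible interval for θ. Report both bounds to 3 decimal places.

[0.720, 0.932]

Posterior: Beta(3+23, 1+4) = Beta(26, 5).
Equal-tailed 90% interval: the 0.05 and 0.95 quantiles of Beta(26, 5).
Posterior mean ≈ 0.839, SD ≈ 0.065; a Normal approximation gives roughly [0.732, 0.946].
Exact: F⁻¹(0.05) = 0.720; F⁻¹(0.95) = 0.932.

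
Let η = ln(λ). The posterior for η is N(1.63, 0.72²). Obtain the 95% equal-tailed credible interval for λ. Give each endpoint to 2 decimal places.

On the log scale the 95% interval is 1.63 ± 1.960 × 0.72 = [0.2188, 3.0412].
Exponentiate: [e^0.2188, e^3.0412] = [1.24, 20.93].

[1.24, 20.93]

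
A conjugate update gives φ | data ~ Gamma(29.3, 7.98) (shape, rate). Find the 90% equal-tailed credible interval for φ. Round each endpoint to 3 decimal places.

[2.632, 4.854]

Posterior: Gamma(shape 29.3, rate 7.98).
Equal-tailed 90% interval: Gamma(29.3, 7.98) quantiles at 0.05 and 0.95.
Posterior mean ≈ 3.672, SD ≈ 0.678; a Normal approximation gives roughly [2.556, 4.787].
Exact: lower = 2.632; upper = 4.854.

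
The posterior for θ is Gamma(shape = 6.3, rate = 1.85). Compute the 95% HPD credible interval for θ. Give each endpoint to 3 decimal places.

The posterior is unimodal and skewed, so the HPD interval has equal density at both endpoints and is the shortest 95% interval.
Solving f(1.044) = f(6.101) with F(6.101) − F(1.044) = 0.95 gives [1.044, 6.101].
For comparison, the equal-tailed interval is [1.288, 6.535]; the HPD is narrower and shifted toward the mode.

[1.044, 6.101]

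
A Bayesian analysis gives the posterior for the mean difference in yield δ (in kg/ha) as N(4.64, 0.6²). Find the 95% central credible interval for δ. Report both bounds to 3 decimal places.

The posterior is symmetric, so the 95% equal-tailed interval is δ = 4.64 ± z·0.6 with z = 1.960.
Half-width: 1.960 × 0.6 = 1.176.
4.64 − 1.176 = 3.464; 4.64 + 1.176 = 5.816.

[3.464, 5.816]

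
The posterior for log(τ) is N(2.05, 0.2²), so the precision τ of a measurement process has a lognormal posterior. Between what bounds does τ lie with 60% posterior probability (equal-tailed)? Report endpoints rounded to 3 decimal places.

[6.564, 9.192]

On the log scale the 60% interval is 2.05 ± 0.842 × 0.2 = [1.8817, 2.2183].
Exponentiate: [e^1.8817, e^2.2183] = [6.564, 9.192].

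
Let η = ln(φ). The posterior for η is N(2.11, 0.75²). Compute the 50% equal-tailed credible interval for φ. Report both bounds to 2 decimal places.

[4.97, 13.68]

On the log scale the 50% interval is 2.11 ± 0.674 × 0.75 = [1.6041, 2.6159].
Exponentiate: [e^1.6041, e^2.6159] = [4.97, 13.68].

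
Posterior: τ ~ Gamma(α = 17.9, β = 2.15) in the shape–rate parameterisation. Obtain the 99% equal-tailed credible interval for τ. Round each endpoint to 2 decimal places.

Posterior: Gamma(shape 17.9, rate 2.15).
Equal-tailed 99% interval: Gamma(17.9, 2.15) quantiles at 0.005 and 0.995.
Posterior mean ≈ 8.33, SD ≈ 1.97; a Normal approximation gives roughly [3.26, 13.39].
Exact: lower = 4.13; upper = 14.26.

[4.13, 14.26]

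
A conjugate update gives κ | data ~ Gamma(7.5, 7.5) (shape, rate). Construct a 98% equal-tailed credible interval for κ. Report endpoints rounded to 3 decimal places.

Posterior: Gamma(shape 7.5, rate 7.5).
Equal-tailed 98% interval: Gamma(7.5, 7.5) quantiles at 0.01 and 0.99.
Posterior mean ≈ 1.000, SD ≈ 0.365; a Normal approximation gives roughly [0.151, 1.849].
Exact: lower = 0.349; upper = 2.039.

[0.349, 2.039]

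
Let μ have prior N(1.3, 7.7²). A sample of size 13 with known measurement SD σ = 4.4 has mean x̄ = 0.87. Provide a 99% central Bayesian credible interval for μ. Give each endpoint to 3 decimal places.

Posterior precision = 1/7.7² + 13/4.4² = 0.0169 + 0.6715 = 0.6884, so posterior SD = 1.2053.
Posterior mean = (1.3/7.7² + 13·0.87/4.4²) / 0.6884 = 0.8805.
Interval: 0.8805 ± 2.576 × 1.2053 → [-2.224, 3.985].

[-2.224, 3.985]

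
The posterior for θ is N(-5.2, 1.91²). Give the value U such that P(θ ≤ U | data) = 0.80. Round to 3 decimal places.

-3.593

Need U with P(θ ≤ U) = 0.80: U = -5.2 + z_{0.2}·1.91.
z = 0.842; U = -5.2 + 0.842 × 1.91 = -3.593.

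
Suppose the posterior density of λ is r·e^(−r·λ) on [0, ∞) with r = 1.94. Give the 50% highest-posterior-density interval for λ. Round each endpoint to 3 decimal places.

[0.000, 0.357]

The exponential density is strictly decreasing on [0, ∞), so the HPD interval is anchored at 0: [0, q] with P(λ ≤ q) = 0.50.
q = −ln(1 − 0.50) / 1.94 = 0.6931 / 1.94 = 0.357.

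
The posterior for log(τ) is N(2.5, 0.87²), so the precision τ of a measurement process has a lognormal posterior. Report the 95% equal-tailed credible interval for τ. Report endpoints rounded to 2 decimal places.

On the log scale the 95% interval is 2.5 ± 1.960 × 0.87 = [0.7948, 4.2052].
Exponentiate: [e^0.7948, e^4.2052] = [2.21, 67.03].

[2.21, 67.03]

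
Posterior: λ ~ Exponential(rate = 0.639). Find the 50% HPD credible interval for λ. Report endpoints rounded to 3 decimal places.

The exponential density is strictly decreasing on [0, ∞), so the HPD interval is anchored at 0: [0, q] with P(λ ≤ q) = 0.50.
q = −ln(1 − 0.50) / 0.639 = 0.6931 / 0.639 = 1.085.

[0.000, 1.085]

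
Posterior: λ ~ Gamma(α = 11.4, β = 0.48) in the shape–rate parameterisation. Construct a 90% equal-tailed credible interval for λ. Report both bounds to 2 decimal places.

Posterior: Gamma(shape 11.4, rate 0.48).
Equal-tailed 90% interval: Gamma(11.4, 0.48) quantiles at 0.05 and 0.95.
Posterior mean ≈ 23.75, SD ≈ 7.03; a Normal approximation gives roughly [12.18, 35.32].
Exact: lower = 13.48; upper = 36.38.

[13.48, 36.38]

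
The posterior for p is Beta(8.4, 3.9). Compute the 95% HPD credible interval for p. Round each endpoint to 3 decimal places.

[0.434, 0.916]

The posterior is unimodal and skewed, so the HPD interval has equal density at both endpoints and is the shortest 95% interval.
Solving f(0.434) = f(0.916) with F(0.916) − F(0.434) = 0.95 gives [0.434, 0.916].
For comparison, the equal-tailed interval is [0.411, 0.899]; the HPD is narrower and shifted toward the mode.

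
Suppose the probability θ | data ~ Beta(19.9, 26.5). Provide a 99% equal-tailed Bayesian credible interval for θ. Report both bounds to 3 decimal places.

Posterior: Beta(19.9, 26.5).
Equal-tailed 99% interval: the 0.005 and 0.995 quantiles of Beta(19.9, 26.5).
Posterior mean ≈ 0.429, SD ≈ 0.072; a Normal approximation gives roughly [0.244, 0.614].
Exact: F⁻¹(0.005) = 0.253; F⁻¹(0.995) = 0.616.

[0.253, 0.616]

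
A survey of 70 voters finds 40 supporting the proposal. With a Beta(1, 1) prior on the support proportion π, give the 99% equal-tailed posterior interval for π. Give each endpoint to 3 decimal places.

[0.418, 0.713]

Posterior: Beta(1+40, 1+30) = Beta(41, 31).
Equal-tailed 99% interval: the 0.005 and 0.995 quantiles of Beta(41, 31).
Posterior mean ≈ 0.569, SD ≈ 0.058; a Normal approximation gives roughly [0.420, 0.719].
Exact: F⁻¹(0.005) = 0.418; F⁻¹(0.995) = 0.713.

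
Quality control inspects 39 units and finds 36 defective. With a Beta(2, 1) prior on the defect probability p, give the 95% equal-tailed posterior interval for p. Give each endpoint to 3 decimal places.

[0.801, 0.973]

Posterior: Beta(2+36, 1+3) = Beta(38, 4).
Equal-tailed 95% interval: the 0.025 and 0.975 quantiles of Beta(38, 4).
Posterior mean ≈ 0.905, SD ≈ 0.045; a Normal approximation gives roughly [0.817, 0.992].
Exact: F⁻¹(0.025) = 0.801; F⁻¹(0.975) = 0.973.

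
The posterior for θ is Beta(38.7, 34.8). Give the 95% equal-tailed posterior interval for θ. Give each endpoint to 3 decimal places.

[0.413, 0.639]

Posterior: Beta(38.7, 34.8).
Equal-tailed 95% interval: the 0.025 and 0.975 quantiles of Beta(38.7, 34.8).
Posterior mean ≈ 0.527, SD ≈ 0.058; a Normal approximation gives roughly [0.413, 0.640].
Exact: F⁻¹(0.025) = 0.413; F⁻¹(0.975) = 0.639.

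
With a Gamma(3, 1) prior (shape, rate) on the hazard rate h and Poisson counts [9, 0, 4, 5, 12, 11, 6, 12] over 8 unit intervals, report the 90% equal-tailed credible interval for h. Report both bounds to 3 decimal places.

Posterior: Gamma(3+59, 1+8) = Gamma(62, 9) (shape, rate).
Equal-tailed 90% interval: Gamma(62, 9) quantiles at 0.05 and 0.95.
Posterior mean ≈ 6.889, SD ≈ 0.875; a Normal approximation gives roughly [5.450, 8.328].
Exact: lower = 5.516; upper = 8.388.

[5.516, 8.388]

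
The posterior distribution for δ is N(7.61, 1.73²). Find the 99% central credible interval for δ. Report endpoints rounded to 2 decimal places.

[3.15, 12.07]

The posterior is symmetric, so the 99% equal-tailed interval is δ = 7.61 ± z·1.73 with z = 2.576.
Half-width: 2.576 × 1.73 = 4.46.
7.61 − 4.46 = 3.15; 7.61 + 4.46 = 12.07.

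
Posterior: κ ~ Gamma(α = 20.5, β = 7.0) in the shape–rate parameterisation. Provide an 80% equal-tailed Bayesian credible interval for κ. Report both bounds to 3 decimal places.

[2.136, 3.782]

Posterior: Gamma(shape 20.5, rate 7.0).
Equal-tailed 80% interval: Gamma(20.5, 7.0) quantiles at 0.1 and 0.9.
Posterior mean ≈ 2.929, SD ≈ 0.647; a Normal approximation gives roughly [2.100, 3.757].
Exact: lower = 2.136; upper = 3.782.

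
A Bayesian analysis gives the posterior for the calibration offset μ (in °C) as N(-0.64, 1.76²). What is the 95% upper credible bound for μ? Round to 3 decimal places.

Need U with P(μ ≤ U) = 0.95: U = -0.64 + z_{0.05}·1.76.
z = 1.645; U = -0.64 + 1.645 × 1.76 = 2.255.

2.255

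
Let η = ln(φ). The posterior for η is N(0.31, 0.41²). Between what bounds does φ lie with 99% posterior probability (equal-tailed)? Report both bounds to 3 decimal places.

On the log scale the 99% interval is 0.31 ± 2.576 × 0.41 = [-0.7461, 1.3661].
Exponentiate: [e^-0.7461, e^1.3661] = [0.474, 3.920].

[0.474, 3.920]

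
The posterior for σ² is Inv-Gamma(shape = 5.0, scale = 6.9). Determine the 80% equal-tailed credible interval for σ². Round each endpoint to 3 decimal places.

Inverse-Gamma(5.0, 6.9) quantiles: F⁻¹(0.1) and F⁻¹(0.9).
Equivalently, 1/σ² ~ Gamma(5.0, rate = 6.9); invert its 0.9 and 0.1 quantiles.
Posterior mean ≈ 1.725, SD ≈ 0.996; a Normal approximation gives roughly [0.449, 3.001].
Exact: lower = 0.863; upper = 2.836.

[0.863, 2.836]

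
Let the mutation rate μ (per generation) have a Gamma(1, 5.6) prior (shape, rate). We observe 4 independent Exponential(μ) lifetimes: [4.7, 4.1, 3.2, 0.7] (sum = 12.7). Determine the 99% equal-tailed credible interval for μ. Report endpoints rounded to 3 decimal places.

[0.059, 0.688]

Posterior: Gamma(1+4, 5.6+12.7) = Gamma(5, 18.3) (shape, rate).
Equal-tailed 99% interval: Gamma(5, 18.3) quantiles at 0.005 and 0.995.
Posterior mean ≈ 0.273, SD ≈ 0.122; a Normal approximation gives roughly [-0.042, 0.588].
Exact: lower = 0.059; upper = 0.688.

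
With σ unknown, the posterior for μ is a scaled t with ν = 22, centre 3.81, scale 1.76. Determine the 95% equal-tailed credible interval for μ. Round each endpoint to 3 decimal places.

[0.160, 7.460]

The t_22 distribution is symmetric; the 95% interval is 3.81 ± t·1.76 with t_{0.975,22} = 2.074.
Half-width: 2.074 × 1.76 = 3.650.
3.81 − 3.650 = 0.160; 3.81 + 3.650 = 7.460.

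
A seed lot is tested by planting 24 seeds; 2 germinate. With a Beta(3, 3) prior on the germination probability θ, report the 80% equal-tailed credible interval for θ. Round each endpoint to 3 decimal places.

Posterior: Beta(3+2, 3+22) = Beta(5, 25).
Equal-tailed 80% interval: the 0.1 and 0.9 quantiles of Beta(5, 25).
Posterior mean ≈ 0.167, SD ≈ 0.067; a Normal approximation gives roughly [0.081, 0.252].
Exact: F⁻¹(0.1) = 0.086; F⁻¹(0.9) = 0.257.

[0.086, 0.257]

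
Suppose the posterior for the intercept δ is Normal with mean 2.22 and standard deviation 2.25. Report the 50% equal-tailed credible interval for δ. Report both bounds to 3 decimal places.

[0.702, 3.738]

The posterior is symmetric, so the 50% equal-tailed interval is δ = 2.22 ± z·2.25 with z = 0.674.
Half-width: 0.674 × 2.25 = 1.518.
2.22 − 1.518 = 0.702; 2.22 + 1.518 = 3.738.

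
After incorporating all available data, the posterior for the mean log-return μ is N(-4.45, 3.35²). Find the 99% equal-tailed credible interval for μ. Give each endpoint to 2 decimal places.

The posterior is symmetric, so the 99% equal-tailed interval is μ = -4.45 ± z·3.35 with z = 2.576.
Half-width: 2.576 × 3.35 = 8.63.
-4.45 − 8.63 = -13.08; -4.45 + 8.63 = 4.18.

[-13.08, 4.18]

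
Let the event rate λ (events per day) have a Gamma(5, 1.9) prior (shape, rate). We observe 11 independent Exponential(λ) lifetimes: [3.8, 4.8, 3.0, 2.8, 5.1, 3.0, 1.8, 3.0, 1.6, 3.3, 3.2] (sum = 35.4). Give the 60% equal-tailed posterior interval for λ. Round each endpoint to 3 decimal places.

Posterior: Gamma(5+11, 1.9+35.4) = Gamma(16, 37.3) (shape, rate).
Equal-tailed 60% interval: Gamma(16, 37.3) quantiles at 0.2 and 0.8.
Posterior mean ≈ 0.429, SD ≈ 0.107; a Normal approximation gives roughly [0.339, 0.519].
Exact: lower = 0.337; upper = 0.516.

[0.337, 0.516]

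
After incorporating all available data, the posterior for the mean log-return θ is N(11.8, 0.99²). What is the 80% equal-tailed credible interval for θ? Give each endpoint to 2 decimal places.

The posterior is symmetric, so the 80% equal-tailed interval is θ = 11.8 ± z·0.99 with z = 1.282.
Half-width: 1.282 × 0.99 = 1.27.
11.8 − 1.27 = 10.53; 11.8 + 1.27 = 13.07.

[10.53, 13.07]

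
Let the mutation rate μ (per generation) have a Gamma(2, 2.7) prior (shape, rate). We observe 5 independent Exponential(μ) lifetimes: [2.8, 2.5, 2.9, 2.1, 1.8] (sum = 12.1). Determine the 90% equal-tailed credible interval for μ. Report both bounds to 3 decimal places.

Posterior: Gamma(2+5, 2.7+12.1) = Gamma(7, 14.8) (shape, rate).
Equal-tailed 90% interval: Gamma(7, 14.8) quantiles at 0.05 and 0.95.
Posterior mean ≈ 0.473, SD ≈ 0.179; a Normal approximation gives roughly [0.179, 0.767].
Exact: lower = 0.222; upper = 0.800.

[0.222, 0.800]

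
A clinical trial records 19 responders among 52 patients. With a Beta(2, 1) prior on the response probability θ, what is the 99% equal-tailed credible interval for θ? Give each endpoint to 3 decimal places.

[0.225, 0.554]

Posterior: Beta(2+19, 1+33) = Beta(21, 34).
Equal-tailed 99% interval: the 0.005 and 0.995 quantiles of Beta(21, 34).
Posterior mean ≈ 0.382, SD ≈ 0.065; a Normal approximation gives roughly [0.215, 0.549].
Exact: F⁻¹(0.005) = 0.225; F⁻¹(0.995) = 0.554.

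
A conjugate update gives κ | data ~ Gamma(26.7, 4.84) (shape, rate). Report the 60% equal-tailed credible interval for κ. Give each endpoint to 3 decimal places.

Posterior: Gamma(shape 26.7, rate 4.84).
Equal-tailed 60% interval: Gamma(26.7, 4.84) quantiles at 0.2 and 0.8.
Posterior mean ≈ 5.517, SD ≈ 1.068; a Normal approximation gives roughly [4.618, 6.415].
Exact: lower = 4.604; upper = 6.389.

[4.604, 6.389]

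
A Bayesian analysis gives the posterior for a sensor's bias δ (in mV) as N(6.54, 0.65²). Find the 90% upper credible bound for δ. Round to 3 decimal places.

Need U with P(δ ≤ U) = 0.90: U = 6.54 + z_{0.1}·0.65.
z = 1.282; U = 6.54 + 1.282 × 0.65 = 7.373.

7.373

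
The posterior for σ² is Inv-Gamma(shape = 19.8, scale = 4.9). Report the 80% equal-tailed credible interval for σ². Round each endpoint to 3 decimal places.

Inverse-Gamma(19.8, 4.9) quantiles: F⁻¹(0.1) and F⁻¹(0.9).
Equivalently, 1/σ² ~ Gamma(19.8, rate = 4.9); invert its 0.9 and 0.1 quantiles.
Posterior mean ≈ 0.261, SD ≈ 0.062; a Normal approximation gives roughly [0.181, 0.340].
Exact: lower = 0.191; upper = 0.341.

[0.191, 0.341]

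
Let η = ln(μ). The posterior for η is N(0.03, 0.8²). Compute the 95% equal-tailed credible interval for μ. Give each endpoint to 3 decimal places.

[0.215, 4.943]

On the log scale the 95% interval is 0.03 ± 1.960 × 0.8 = [-1.5380, 1.5980].
Exponentiate: [e^-1.5380, e^1.5980] = [0.215, 4.943].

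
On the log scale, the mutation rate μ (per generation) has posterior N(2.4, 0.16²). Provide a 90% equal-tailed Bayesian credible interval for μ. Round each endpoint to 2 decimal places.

[8.47, 14.34]

On the log scale the 90% interval is 2.4 ± 1.645 × 0.16 = [2.1368, 2.6632].
Exponentiate: [e^2.1368, e^2.6632] = [8.47, 14.34].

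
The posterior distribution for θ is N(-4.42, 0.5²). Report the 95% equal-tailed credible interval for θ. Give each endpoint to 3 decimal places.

[-5.400, -3.440]

The posterior is symmetric, so the 95% equal-tailed interval is θ = -4.42 ± z·0.5 with z = 1.960.
Half-width: 1.960 × 0.5 = 0.980.
-4.42 − 0.980 = -5.400; -4.42 + 0.980 = -3.440.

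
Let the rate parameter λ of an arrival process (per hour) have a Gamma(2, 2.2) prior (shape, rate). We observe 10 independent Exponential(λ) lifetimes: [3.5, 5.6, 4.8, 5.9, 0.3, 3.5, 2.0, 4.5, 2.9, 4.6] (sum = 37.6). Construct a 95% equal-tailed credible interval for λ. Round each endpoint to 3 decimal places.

Posterior: Gamma(2+10, 2.2+37.6) = Gamma(12, 39.8) (shape, rate).
Equal-tailed 95% interval: Gamma(12, 39.8) quantiles at 0.025 and 0.975.
Posterior mean ≈ 0.302, SD ≈ 0.087; a Normal approximation gives roughly [0.131, 0.472].
Exact: lower = 0.156; upper = 0.495.

[0.156, 0.495]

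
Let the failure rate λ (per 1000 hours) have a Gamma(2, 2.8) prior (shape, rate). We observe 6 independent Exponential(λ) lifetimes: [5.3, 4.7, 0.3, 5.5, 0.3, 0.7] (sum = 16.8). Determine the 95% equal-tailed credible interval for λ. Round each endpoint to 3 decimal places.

Posterior: Gamma(2+6, 2.8+16.8) = Gamma(8, 19.6) (shape, rate).
Equal-tailed 95% interval: Gamma(8, 19.6) quantiles at 0.025 and 0.975.
Posterior mean ≈ 0.408, SD ≈ 0.144; a Normal approximation gives roughly [0.125, 0.691].
Exact: lower = 0.176; upper = 0.736.

[0.176, 0.736]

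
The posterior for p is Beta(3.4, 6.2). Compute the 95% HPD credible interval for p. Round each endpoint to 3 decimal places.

The posterior is unimodal and skewed, so the HPD interval has equal density at both endpoints and is the shortest 95% interval.
Solving f(0.086) = f(0.638) with F(0.638) − F(0.086) = 0.95 gives [0.086, 0.638].
For comparison, the equal-tailed interval is [0.103, 0.662]; the HPD is narrower and shifted toward the mode.

[0.086, 0.638]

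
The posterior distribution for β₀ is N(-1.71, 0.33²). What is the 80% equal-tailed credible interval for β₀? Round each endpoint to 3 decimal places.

The posterior is symmetric, so the 80% equal-tailed interval is β₀ = -1.71 ± z·0.33 with z = 1.282.
Half-width: 1.282 × 0.33 = 0.423.
-1.71 − 0.423 = -2.133; -1.71 + 0.423 = -1.287.

[-2.133, -1.287]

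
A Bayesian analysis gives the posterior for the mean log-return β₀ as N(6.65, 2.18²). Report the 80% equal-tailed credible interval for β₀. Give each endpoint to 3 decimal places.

[3.856, 9.444]

The posterior is symmetric, so the 80% equal-tailed interval is β₀ = 6.65 ± z·2.18 with z = 1.282.
Half-width: 1.282 × 2.18 = 2.794.
6.65 − 2.794 = 3.856; 6.65 + 2.794 = 9.444.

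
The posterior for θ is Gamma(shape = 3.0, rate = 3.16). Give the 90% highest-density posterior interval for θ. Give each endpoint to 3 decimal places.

[0.140, 1.734]

The posterior is unimodal and skewed, so the HPD interval has equal density at both endpoints and is the shortest 90% interval.
Solving f(0.140) = f(1.734) with F(1.734) − F(0.140) = 0.90 gives [0.140, 1.734].
For comparison, the equal-tailed interval is [0.259, 1.992]; the HPD is narrower and shifted toward the mode.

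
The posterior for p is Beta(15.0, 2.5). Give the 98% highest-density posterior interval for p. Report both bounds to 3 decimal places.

The posterior is unimodal and skewed, so the HPD interval has equal density at both endpoints and is the shortest 98% interval.
Solving f(0.650) = f(0.993) with F(0.993) − F(0.650) = 0.98 gives [0.650, 0.993].
For comparison, the equal-tailed interval is [0.619, 0.983]; the HPD is narrower and shifted toward the mode.

[0.650, 0.993]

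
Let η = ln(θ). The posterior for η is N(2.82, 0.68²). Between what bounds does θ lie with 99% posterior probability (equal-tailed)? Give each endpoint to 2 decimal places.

On the log scale the 99% interval is 2.82 ± 2.576 × 0.68 = [1.0684, 4.5716].
Exponentiate: [e^1.0684, e^4.5716] = [2.91, 96.70].

[2.91, 96.70]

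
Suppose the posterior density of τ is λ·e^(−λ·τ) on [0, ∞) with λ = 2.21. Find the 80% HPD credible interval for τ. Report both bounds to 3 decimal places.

The exponential density is strictly decreasing on [0, ∞), so the HPD interval is anchored at 0: [0, q] with P(τ ≤ q) = 0.80.
q = −ln(1 − 0.80) / 2.21 = 1.6094 / 2.21 = 0.728.

[0.000, 0.728]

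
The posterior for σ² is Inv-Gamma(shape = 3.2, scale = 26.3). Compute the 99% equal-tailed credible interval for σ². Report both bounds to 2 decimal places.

[2.73, 66.11]

Inverse-Gamma(3.2, 26.3) quantiles: F⁻¹(0.005) and F⁻¹(0.995).
Equivalently, 1/σ² ~ Gamma(3.2, rate = 26.3); invert its 0.995 and 0.005 quantiles.
Posterior mean ≈ 11.95, SD ≈ 10.91; a Normal approximation gives roughly [-16.16, 40.06].
Exact: lower = 2.73; upper = 66.11.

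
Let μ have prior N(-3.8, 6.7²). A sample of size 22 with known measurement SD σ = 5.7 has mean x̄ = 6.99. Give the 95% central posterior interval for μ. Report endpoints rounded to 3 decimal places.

[4.303, 8.990]

Posterior precision = 1/6.7² + 22/5.7² = 0.0223 + 0.6771 = 0.6994, so posterior SD = 1.1957.
Posterior mean = (-3.8/6.7² + 22·6.99/5.7²) / 0.6994 = 6.6463.
Interval: 6.6463 ± 1.960 × 1.1957 → [4.303, 8.990].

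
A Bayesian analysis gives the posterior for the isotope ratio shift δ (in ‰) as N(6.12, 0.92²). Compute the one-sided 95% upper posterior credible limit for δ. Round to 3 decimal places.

Need U with P(δ ≤ U) = 0.95: U = 6.12 + z_{0.05}·0.92.
z = 1.645; U = 6.12 + 1.645 × 0.92 = 7.633.

7.633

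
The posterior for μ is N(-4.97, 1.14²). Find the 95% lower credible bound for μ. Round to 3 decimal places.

Need L with P(μ ≥ L) = 0.95: L = -4.97 − z_{0.05}·1.14.
z = 1.645; L = -4.97 − 1.645 × 1.14 = -6.845.

-6.845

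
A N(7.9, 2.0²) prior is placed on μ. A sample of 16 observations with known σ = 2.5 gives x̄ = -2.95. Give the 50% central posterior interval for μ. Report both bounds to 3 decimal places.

Posterior precision = 1/2.0² + 16/2.5² = 0.2500 + 2.5600 = 2.8100, so posterior SD = 0.5965.
Posterior mean = (7.9/2.0² + 16·-2.95/2.5²) / 2.8100 = -1.9847.
Interval: -1.9847 ± 0.674 × 0.5965 → [-2.387, -1.582].

[-2.387, -1.582]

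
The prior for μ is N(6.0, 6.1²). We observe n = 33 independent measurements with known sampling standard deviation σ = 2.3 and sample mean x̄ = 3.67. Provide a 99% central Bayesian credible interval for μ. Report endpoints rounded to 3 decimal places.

Posterior precision = 1/6.1² + 33/2.3² = 0.0269 + 6.2382 = 6.2651, so posterior SD = 0.3995.
Posterior mean = (6.0/6.1² + 33·3.67/2.3²) / 6.2651 = 3.6800.
Interval: 3.6800 ± 2.576 × 0.3995 → [2.651, 4.709].

[2.651, 4.709]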